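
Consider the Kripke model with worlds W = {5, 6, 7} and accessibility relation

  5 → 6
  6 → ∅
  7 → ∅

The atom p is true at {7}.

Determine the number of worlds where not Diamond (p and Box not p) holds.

5: Diamond (p and Box not p) is F. ✓
6: Diamond (p and Box not p) is F. ✓
7: Diamond (p and Box not p) is F. ✓
Satisfying worlds: {5, 6, 7}.

3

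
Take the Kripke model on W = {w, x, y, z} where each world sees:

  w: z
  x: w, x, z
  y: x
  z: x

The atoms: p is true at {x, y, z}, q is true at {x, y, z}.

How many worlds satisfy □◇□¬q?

0

w: successors {z}; ◇□¬q there: z:F. ✗
x: successors {w, x, z}; ◇□¬q there: w:F, x:F, z:F. ✗
y: successors {x}; ◇□¬q there: x:F. ✗
z: successors {x}; ◇□¬q there: x:F. ✗
Satisfying worlds: ∅.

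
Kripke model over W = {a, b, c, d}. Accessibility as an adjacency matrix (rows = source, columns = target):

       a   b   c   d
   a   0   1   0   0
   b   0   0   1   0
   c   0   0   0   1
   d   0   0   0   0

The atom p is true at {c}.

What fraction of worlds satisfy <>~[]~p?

a: successors {b}; ~[]~p there: b:T. ✓
b: successors {c}; ~[]~p there: c:F. ✗
c: successors {d}; ~[]~p there: d:F. ✗
d: no successors, so <>~[]~p fails. ✗
That's 1 of 4 worlds, so 1/4.

1/4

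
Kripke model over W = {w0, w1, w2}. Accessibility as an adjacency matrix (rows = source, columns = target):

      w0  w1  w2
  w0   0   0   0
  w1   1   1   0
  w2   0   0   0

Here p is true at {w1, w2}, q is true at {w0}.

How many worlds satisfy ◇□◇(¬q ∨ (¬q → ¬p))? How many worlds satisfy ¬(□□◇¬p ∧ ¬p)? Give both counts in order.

For ◇□◇(¬q ∨ (¬q → ¬p)):
w0: no successors, so ◇□◇(¬q ∨ (¬q → ¬p)) fails. ✗
w1: successors {w0, w1}; □◇(¬q ∨ (¬q → ¬p)) there: w0:T, w1:F. ✓
w2: no successors, so ◇□◇(¬q ∨ (¬q → ¬p)) fails. ✗
— 1 world.
For ¬(□□◇¬p ∧ ¬p):
w0: □□◇¬p ∧ ¬p is T. ✗
w1: □□◇¬p ∧ ¬p is F. ✓
w2: □□◇¬p ∧ ¬p is F. ✓
— 2 worlds.

1 and 2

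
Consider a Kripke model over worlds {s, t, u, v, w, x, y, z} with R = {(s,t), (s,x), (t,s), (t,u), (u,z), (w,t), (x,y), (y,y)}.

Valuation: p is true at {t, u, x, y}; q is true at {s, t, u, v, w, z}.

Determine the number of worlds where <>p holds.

s: successors {t, x}; p there: t:T, x:T. ✓
t: successors {s, u}; p there: s:F, u:T. ✓
u: successors {z}; p there: z:F. ✗
v: no successors, so <>p fails. ✗
w: successors {t}; p there: t:T. ✓
x: successors {y}; p there: y:T. ✓
y: successors {y}; p there: y:T. ✓
z: no successors, so <>p fails. ✗
Satisfying worlds: {s, t, w, x, y}.

5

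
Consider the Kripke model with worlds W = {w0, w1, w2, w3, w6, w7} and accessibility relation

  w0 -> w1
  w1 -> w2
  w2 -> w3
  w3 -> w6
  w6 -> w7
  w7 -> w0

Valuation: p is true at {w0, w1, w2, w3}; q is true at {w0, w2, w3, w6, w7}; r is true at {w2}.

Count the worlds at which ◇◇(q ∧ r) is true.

1

w0: successors {w1}; ◇(q ∧ r) there: w1:T. ✓
w1: successors {w2}; ◇(q ∧ r) there: w2:F. ✗
w2: successors {w3}; ◇(q ∧ r) there: w3:F. ✗
w3: successors {w6}; ◇(q ∧ r) there: w6:F. ✗
w6: successors {w7}; ◇(q ∧ r) there: w7:F. ✗
w7: successors {w0}; ◇(q ∧ r) there: w0:F. ✗
Satisfying worlds: {w0}.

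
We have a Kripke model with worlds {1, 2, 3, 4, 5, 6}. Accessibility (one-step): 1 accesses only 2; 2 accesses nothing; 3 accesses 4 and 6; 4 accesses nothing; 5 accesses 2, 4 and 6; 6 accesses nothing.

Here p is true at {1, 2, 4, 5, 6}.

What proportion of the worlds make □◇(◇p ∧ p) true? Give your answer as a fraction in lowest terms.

1/2

1: successors {2}; ◇(◇p ∧ p) there: 2:F. ✗
2: no successors, so □◇(◇p ∧ p) holds vacuously. ✓
3: successors {4, 6}; ◇(◇p ∧ p) there: 4:F, 6:F. ✗
4: no successors, so □◇(◇p ∧ p) holds vacuously. ✓
5: successors {2, 4, 6}; ◇(◇p ∧ p) there: 2:F, 4:F, 6:F. ✗
6: no successors, so □◇(◇p ∧ p) holds vacuously. ✓
That's 3 of 6 worlds, so 3/6 = 1/2.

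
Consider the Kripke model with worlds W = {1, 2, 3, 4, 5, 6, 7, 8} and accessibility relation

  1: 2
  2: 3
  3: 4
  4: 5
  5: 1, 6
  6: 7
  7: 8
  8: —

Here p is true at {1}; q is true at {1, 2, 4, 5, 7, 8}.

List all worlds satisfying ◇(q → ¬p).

{1, 2, 3, 4, 5, 6, 7}

1: successors {2}; q → ¬p there: 2:T. ✓
2: successors {3}; q → ¬p there: 3:T. ✓
3: successors {4}; q → ¬p there: 4:T. ✓
4: successors {5}; q → ¬p there: 5:T. ✓
5: successors {1, 6}; q → ¬p there: 1:F, 6:T. ✓
6: successors {7}; q → ¬p there: 7:T. ✓
7: successors {8}; q → ¬p there: 8:T. ✓
8: no successors, so ◇(q → ¬p) fails. ✗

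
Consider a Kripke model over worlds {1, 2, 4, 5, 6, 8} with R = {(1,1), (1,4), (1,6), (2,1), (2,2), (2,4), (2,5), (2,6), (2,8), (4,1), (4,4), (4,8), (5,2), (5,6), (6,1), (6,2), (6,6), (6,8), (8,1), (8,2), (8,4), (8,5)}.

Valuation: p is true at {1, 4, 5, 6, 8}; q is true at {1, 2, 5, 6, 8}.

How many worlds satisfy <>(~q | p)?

1: successors {1, 4, 6}; ~q | p there: 1:T, 4:T, 6:T. ✓
2: successors {1, 2, 4, 5, 6, 8}; ~q | p there: 1:T, 2:F, 4:T, 5:T, 6:T, 8:T. ✓
4: successors {1, 4, 8}; ~q | p there: 1:T, 4:T, 8:T. ✓
5: successors {2, 6}; ~q | p there: 2:F, 6:T. ✓
6: successors {1, 2, 6, 8}; ~q | p there: 1:T, 2:F, 6:T, 8:T. ✓
8: successors {1, 2, 4, 5}; ~q | p there: 1:T, 2:F, 4:T, 5:T. ✓
Satisfying worlds: {1, 2, 4, 5, 6, 8}.

6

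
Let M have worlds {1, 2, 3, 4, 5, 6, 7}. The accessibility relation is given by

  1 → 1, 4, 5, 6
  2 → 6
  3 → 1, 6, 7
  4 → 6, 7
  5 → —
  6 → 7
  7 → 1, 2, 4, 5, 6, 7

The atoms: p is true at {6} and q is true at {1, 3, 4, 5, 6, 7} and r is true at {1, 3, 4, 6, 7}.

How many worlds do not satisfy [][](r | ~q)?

1: successors {1, 4, 5, 6}; [](r | ~q) there: 1:F, 4:T, 5:T, 6:T. ✗
2: successors {6}; [](r | ~q) there: 6:T. ✓
3: successors {1, 6, 7}; [](r | ~q) there: 1:F, 6:T, 7:F. ✗
4: successors {6, 7}; [](r | ~q) there: 6:T, 7:F. ✗
5: no successors, so [][](r | ~q) holds vacuously. ✓
6: successors {7}; [](r | ~q) there: 7:F. ✗
7: successors {1, 2, 4, 5, 6, 7}; [](r | ~q) there: 1:F, 2:T, 4:T, 5:T, 6:T, 7:F. ✗
Satisfying worlds: {2, 5}.
So [][](r | ~q) fails at the other 5 worlds.

5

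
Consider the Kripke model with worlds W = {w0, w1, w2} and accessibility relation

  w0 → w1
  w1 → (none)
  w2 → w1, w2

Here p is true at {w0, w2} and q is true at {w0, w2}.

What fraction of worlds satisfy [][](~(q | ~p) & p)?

w0: successors {w1}; [](~(q | ~p) & p) there: w1:T. ✓
w1: no successors, so [][](~(q | ~p) & p) holds vacuously. ✓
w2: successors {w1, w2}; [](~(q | ~p) & p) there: w1:T, w2:F. ✗
That's 2 of 3 worlds, so 2/3.

2/3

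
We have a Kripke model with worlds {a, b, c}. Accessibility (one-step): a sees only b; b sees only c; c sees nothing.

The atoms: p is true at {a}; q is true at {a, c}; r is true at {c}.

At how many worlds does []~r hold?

a: successors {b}; ~r there: b:T. ✓
b: successors {c}; ~r there: c:F. ✗
c: no successors, so []~r holds vacuously. ✓
Satisfying worlds: {a, c}.

2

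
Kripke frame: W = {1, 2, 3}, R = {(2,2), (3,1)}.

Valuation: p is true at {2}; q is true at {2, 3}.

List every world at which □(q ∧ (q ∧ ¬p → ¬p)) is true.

{1, 2}

1: no successors, so □(q ∧ (q ∧ ¬p → ¬p)) holds vacuously. ✓
2: successors {2}; q ∧ (q ∧ ¬p → ¬p) there: 2:T. ✓
3: successors {1}; q ∧ (q ∧ ¬p → ¬p) there: 1:F. ✗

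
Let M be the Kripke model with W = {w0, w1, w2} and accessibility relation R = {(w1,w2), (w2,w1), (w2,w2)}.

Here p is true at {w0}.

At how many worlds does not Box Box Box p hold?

w0: Box Box Box p is T. ✗
w1: Box Box Box p is F. ✓
w2: Box Box Box p is F. ✓
Satisfying worlds: {w1, w2}.

2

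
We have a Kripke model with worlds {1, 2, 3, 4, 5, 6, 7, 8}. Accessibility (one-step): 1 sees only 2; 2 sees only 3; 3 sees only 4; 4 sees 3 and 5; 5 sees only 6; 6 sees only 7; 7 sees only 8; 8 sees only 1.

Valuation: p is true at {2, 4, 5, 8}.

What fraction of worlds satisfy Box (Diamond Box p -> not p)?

1: successors {2}; Diamond Box p -> not p there: 2:F. ✗
2: successors {3}; Diamond Box p -> not p there: 3:T. ✓
3: successors {4}; Diamond Box p -> not p there: 4:F. ✗
4: successors {3, 5}; Diamond Box p -> not p there: 3:T, 5:T. ✓
5: successors {6}; Diamond Box p -> not p there: 6:T. ✓
6: successors {7}; Diamond Box p -> not p there: 7:T. ✓
7: successors {8}; Diamond Box p -> not p there: 8:F. ✗
8: successors {1}; Diamond Box p -> not p there: 1:T. ✓
That's 5 of 8 worlds, so 5/8.

5/8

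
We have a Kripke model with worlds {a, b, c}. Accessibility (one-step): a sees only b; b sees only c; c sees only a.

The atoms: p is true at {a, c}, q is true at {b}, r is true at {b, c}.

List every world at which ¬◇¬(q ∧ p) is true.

∅

a: ◇¬(q ∧ p) is T. ✗
b: ◇¬(q ∧ p) is T. ✗
c: ◇¬(q ∧ p) is T. ✗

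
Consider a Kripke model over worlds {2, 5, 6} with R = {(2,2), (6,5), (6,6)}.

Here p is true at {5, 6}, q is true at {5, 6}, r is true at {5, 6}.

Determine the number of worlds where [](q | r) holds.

2

2: successors {2}; q | r there: 2:F. ✗
5: no successors, so [](q | r) holds vacuously. ✓
6: successors {5, 6}; q | r there: 5:T, 6:T. ✓
Satisfying worlds: {5, 6}.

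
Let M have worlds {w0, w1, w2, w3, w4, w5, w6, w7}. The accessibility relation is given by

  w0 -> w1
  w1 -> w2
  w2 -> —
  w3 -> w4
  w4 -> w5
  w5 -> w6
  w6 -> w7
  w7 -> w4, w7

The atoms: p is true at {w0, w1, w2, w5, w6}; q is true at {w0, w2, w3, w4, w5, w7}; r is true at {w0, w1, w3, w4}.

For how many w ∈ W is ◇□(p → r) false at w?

4

w0: successors {w1}; □(p → r) there: w1:F. ✗
w1: successors {w2}; □(p → r) there: w2:T. ✓
w2: no successors, so ◇□(p → r) fails. ✗
w3: successors {w4}; □(p → r) there: w4:F. ✗
w4: successors {w5}; □(p → r) there: w5:F. ✗
w5: successors {w6}; □(p → r) there: w6:T. ✓
w6: successors {w7}; □(p → r) there: w7:T. ✓
w7: successors {w4, w7}; □(p → r) there: w4:F, w7:T. ✓
Satisfying worlds: {w1, w5, w6, w7}.
So ◇□(p → r) fails at the other 4 worlds.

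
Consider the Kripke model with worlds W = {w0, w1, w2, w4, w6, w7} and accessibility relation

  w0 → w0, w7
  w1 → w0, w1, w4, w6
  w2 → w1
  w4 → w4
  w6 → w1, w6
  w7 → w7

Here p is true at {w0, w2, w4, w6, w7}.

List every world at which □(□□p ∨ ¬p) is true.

w0: successors {w0, w7}; □□p ∨ ¬p there: w0:T, w7:T. ✓
w1: successors {w0, w1, w4, w6}; □□p ∨ ¬p there: w0:T, w1:T, w4:T, w6:F. ✗
w2: successors {w1}; □□p ∨ ¬p there: w1:T. ✓
w4: successors {w4}; □□p ∨ ¬p there: w4:T. ✓
w6: successors {w1, w6}; □□p ∨ ¬p there: w1:T, w6:F. ✗
w7: successors {w7}; □□p ∨ ¬p there: w7:T. ✓

{w0, w2, w4, w7}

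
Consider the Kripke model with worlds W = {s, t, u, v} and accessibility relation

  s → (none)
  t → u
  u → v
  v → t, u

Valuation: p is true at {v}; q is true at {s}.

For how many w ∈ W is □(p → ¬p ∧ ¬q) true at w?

3

s: no successors, so □(p → ¬p ∧ ¬q) holds vacuously. ✓
t: successors {u}; p → ¬p ∧ ¬q there: u:T. ✓
u: successors {v}; p → ¬p ∧ ¬q there: v:F. ✗
v: successors {t, u}; p → ¬p ∧ ¬q there: t:T, u:T. ✓
Satisfying worlds: {s, t, v}.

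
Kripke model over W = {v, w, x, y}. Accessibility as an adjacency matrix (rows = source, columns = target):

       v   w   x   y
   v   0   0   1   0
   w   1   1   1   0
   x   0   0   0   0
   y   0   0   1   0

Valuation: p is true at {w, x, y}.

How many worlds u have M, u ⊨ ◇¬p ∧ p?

v: ◇¬p is F, p is F. ✗
w: ◇¬p is T, p is T. ✓
x: ◇¬p is F, p is T. ✗
y: ◇¬p is F, p is T. ✗
Satisfying worlds: {w}.

1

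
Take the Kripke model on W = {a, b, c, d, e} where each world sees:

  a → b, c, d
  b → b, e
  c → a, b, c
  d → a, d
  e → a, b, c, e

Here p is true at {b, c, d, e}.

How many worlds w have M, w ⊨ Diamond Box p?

a: successors {b, c, d}; Box p there: b:T, c:F, d:F. ✓
b: successors {b, e}; Box p there: b:T, e:F. ✓
c: successors {a, b, c}; Box p there: a:T, b:T, c:F. ✓
d: successors {a, d}; Box p there: a:T, d:F. ✓
e: successors {a, b, c, e}; Box p there: a:T, b:T, c:F, e:F. ✓
Satisfying worlds: {a, b, c, d, e}.

5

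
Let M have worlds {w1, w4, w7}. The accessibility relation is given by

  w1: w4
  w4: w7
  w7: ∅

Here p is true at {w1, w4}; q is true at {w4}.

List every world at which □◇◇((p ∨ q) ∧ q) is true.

{w7}

w1: successors {w4}; ◇◇((p ∨ q) ∧ q) there: w4:F. ✗
w4: successors {w7}; ◇◇((p ∨ q) ∧ q) there: w7:F. ✗
w7: no successors, so □◇◇((p ∨ q) ∧ q) holds vacuously. ✓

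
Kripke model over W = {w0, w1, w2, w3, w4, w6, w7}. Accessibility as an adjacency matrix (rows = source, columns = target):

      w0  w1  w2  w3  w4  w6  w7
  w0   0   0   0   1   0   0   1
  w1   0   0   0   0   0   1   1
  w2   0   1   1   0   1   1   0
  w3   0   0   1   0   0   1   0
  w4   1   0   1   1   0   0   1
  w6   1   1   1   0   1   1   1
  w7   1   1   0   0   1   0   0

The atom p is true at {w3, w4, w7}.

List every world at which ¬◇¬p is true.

w0: ◇¬p is F. ✓
w1: ◇¬p is T. ✗
w2: ◇¬p is T. ✗
w3: ◇¬p is T. ✗
w4: ◇¬p is T. ✗
w6: ◇¬p is T. ✗
w7: ◇¬p is T. ✗

{w0}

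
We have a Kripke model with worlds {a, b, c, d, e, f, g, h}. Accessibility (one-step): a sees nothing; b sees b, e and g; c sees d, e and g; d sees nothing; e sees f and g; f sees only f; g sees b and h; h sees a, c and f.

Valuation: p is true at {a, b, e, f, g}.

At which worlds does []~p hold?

a: no successors, so []~p holds vacuously. ✓
b: successors {b, e, g}; ~p there: b:F, e:F, g:F. ✗
c: successors {d, e, g}; ~p there: d:T, e:F, g:F. ✗
d: no successors, so []~p holds vacuously. ✓
e: successors {f, g}; ~p there: f:F, g:F. ✗
f: successors {f}; ~p there: f:F. ✗
g: successors {b, h}; ~p there: b:F, h:T. ✗
h: successors {a, c, f}; ~p there: a:F, c:T, f:F. ✗

{a, d}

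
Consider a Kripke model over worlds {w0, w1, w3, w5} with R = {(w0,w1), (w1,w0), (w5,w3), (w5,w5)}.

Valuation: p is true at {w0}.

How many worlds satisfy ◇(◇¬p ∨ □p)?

w0: successors {w1}; ◇¬p ∨ □p there: w1:T. ✓
w1: successors {w0}; ◇¬p ∨ □p there: w0:T. ✓
w3: no successors, so ◇(◇¬p ∨ □p) fails. ✗
w5: successors {w3, w5}; ◇¬p ∨ □p there: w3:T, w5:T. ✓
Satisfying worlds: {w0, w1, w5}.

3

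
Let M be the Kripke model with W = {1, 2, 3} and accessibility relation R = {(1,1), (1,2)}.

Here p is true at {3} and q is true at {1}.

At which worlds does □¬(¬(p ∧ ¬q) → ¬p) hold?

{2, 3}

1: successors {1, 2}; ¬(¬(p ∧ ¬q) → ¬p) there: 1:F, 2:F. ✗
2: no successors, so □¬(¬(p ∧ ¬q) → ¬p) holds vacuously. ✓
3: no successors, so □¬(¬(p ∧ ¬q) → ¬p) holds vacuously. ✓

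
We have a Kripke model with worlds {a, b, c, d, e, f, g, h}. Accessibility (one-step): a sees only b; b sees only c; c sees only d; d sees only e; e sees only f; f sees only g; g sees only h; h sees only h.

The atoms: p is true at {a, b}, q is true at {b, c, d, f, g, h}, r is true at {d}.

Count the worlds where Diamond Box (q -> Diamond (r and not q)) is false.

a: successors {b}; Box (q -> Diamond (r and not q)) there: b:F. ✗
b: successors {c}; Box (q -> Diamond (r and not q)) there: c:F. ✗
c: successors {d}; Box (q -> Diamond (r and not q)) there: d:T. ✓
d: successors {e}; Box (q -> Diamond (r and not q)) there: e:F. ✗
e: successors {f}; Box (q -> Diamond (r and not q)) there: f:F. ✗
f: successors {g}; Box (q -> Diamond (r and not q)) there: g:F. ✗
g: successors {h}; Box (q -> Diamond (r and not q)) there: h:F. ✗
h: successors {h}; Box (q -> Diamond (r and not q)) there: h:F. ✗
Satisfying worlds: {c}.
So Diamond Box (q -> Diamond (r and not q)) fails at the other 7 worlds.

7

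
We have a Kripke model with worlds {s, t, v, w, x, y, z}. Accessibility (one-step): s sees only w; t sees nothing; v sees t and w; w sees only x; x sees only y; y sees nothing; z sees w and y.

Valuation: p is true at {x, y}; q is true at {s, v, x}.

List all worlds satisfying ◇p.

s: successors {w}; p there: w:F. ✗
t: no successors, so ◇p fails. ✗
v: successors {t, w}; p there: t:F, w:F. ✗
w: successors {x}; p there: x:T. ✓
x: successors {y}; p there: y:T. ✓
y: no successors, so ◇p fails. ✗
z: successors {w, y}; p there: w:F, y:T. ✓

{w, x, z}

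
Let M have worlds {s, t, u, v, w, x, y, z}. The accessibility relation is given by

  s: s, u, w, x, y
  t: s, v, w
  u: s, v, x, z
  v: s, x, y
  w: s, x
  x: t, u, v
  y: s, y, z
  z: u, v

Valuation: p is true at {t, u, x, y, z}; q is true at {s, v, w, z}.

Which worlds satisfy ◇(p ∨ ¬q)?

{s, u, v, w, x, y, z}

s: successors {s, u, w, x, y}; p ∨ ¬q there: s:F, u:T, w:F, x:T, y:T. ✓
t: successors {s, v, w}; p ∨ ¬q there: s:F, v:F, w:F. ✗
u: successors {s, v, x, z}; p ∨ ¬q there: s:F, v:F, x:T, z:T. ✓
v: successors {s, x, y}; p ∨ ¬q there: s:F, x:T, y:T. ✓
w: successors {s, x}; p ∨ ¬q there: s:F, x:T. ✓
x: successors {t, u, v}; p ∨ ¬q there: t:T, u:T, v:F. ✓
y: successors {s, y, z}; p ∨ ¬q there: s:F, y:T, z:T. ✓
z: successors {u, v}; p ∨ ¬q there: u:T, v:F. ✓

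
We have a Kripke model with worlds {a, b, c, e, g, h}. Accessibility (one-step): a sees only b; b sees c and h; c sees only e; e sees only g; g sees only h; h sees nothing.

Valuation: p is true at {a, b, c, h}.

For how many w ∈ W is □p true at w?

a: successors {b}; p there: b:T. ✓
b: successors {c, h}; p there: c:T, h:T. ✓
c: successors {e}; p there: e:F. ✗
e: successors {g}; p there: g:F. ✗
g: successors {h}; p there: h:T. ✓
h: no successors, so □p holds vacuously. ✓
Satisfying worlds: {a, b, g, h}.

4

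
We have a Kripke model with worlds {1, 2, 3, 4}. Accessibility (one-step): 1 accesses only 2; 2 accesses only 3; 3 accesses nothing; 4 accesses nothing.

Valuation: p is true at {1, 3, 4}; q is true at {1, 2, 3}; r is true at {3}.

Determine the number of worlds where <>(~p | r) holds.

1: successors {2}; ~p | r there: 2:T. ✓
2: successors {3}; ~p | r there: 3:T. ✓
3: no successors, so <>(~p | r) fails. ✗
4: no successors, so <>(~p | r) fails. ✗
Satisfying worlds: {1, 2}.

2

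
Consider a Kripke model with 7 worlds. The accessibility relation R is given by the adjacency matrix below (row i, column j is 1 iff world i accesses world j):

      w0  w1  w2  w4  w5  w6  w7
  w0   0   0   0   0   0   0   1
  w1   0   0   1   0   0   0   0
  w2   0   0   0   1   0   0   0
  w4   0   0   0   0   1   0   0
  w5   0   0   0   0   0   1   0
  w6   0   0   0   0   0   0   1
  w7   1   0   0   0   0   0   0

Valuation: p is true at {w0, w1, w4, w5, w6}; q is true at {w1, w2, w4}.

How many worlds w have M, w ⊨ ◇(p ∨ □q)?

5

w0: successors {w7}; p ∨ □q there: w7:F. ✗
w1: successors {w2}; p ∨ □q there: w2:T. ✓
w2: successors {w4}; p ∨ □q there: w4:T. ✓
w4: successors {w5}; p ∨ □q there: w5:T. ✓
w5: successors {w6}; p ∨ □q there: w6:T. ✓
w6: successors {w7}; p ∨ □q there: w7:F. ✗
w7: successors {w0}; p ∨ □q there: w0:T. ✓
Satisfying worlds: {w1, w2, w4, w5, w7}.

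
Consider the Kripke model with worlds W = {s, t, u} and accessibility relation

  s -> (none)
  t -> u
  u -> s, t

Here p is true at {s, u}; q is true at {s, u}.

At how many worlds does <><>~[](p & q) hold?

s: no successors, so <><>~[](p & q) fails. ✗
t: successors {u}; <>~[](p & q) there: u:F. ✗
u: successors {s, t}; <>~[](p & q) there: s:F, t:T. ✓
Satisfying worlds: {u}.

1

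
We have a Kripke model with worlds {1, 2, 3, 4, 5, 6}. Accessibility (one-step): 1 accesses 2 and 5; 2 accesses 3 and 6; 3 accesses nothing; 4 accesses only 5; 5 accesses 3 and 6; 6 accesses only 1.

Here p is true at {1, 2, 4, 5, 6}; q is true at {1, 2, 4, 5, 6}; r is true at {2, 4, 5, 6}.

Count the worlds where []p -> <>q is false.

1: []p is T, <>q is T. ✓
2: []p is F, <>q is T. ✓
3: []p is T, <>q is F. ✗
4: []p is T, <>q is T. ✓
5: []p is F, <>q is T. ✓
6: []p is T, <>q is T. ✓
Satisfying worlds: {1, 2, 4, 5, 6}.
So []p -> <>q fails at the other 1 world.

1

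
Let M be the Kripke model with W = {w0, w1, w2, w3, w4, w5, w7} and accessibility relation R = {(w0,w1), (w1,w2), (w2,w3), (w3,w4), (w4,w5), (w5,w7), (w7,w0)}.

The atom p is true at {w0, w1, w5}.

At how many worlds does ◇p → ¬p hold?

w0: ◇p is T, ¬p is F. ✗
w1: ◇p is F, ¬p is F. ✓
w2: ◇p is F, ¬p is T. ✓
w3: ◇p is F, ¬p is T. ✓
w4: ◇p is T, ¬p is T. ✓
w5: ◇p is F, ¬p is F. ✓
w7: ◇p is T, ¬p is T. ✓
Satisfying worlds: {w1, w2, w3, w4, w5, w7}.

6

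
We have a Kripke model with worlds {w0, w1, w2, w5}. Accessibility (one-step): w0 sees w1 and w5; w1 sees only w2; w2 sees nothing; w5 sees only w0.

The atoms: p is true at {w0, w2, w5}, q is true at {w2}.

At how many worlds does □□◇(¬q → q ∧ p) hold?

2

w0: successors {w1, w5}; □◇(¬q → q ∧ p) there: w1:F, w5:F. ✗
w1: successors {w2}; □◇(¬q → q ∧ p) there: w2:T. ✓
w2: no successors, so □□◇(¬q → q ∧ p) holds vacuously. ✓
w5: successors {w0}; □◇(¬q → q ∧ p) there: w0:F. ✗
Satisfying worlds: {w1, w2}.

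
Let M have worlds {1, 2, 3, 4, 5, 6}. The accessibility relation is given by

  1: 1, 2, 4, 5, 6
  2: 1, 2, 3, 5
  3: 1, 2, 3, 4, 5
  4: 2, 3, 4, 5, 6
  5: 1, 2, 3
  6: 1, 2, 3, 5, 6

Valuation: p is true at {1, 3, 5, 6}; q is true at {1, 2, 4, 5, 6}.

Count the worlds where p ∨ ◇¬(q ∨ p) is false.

1: p is T, ◇¬(q ∨ p) is F. ✓
2: p is F, ◇¬(q ∨ p) is F. ✗
3: p is T, ◇¬(q ∨ p) is F. ✓
4: p is F, ◇¬(q ∨ p) is F. ✗
5: p is T, ◇¬(q ∨ p) is F. ✓
6: p is T, ◇¬(q ∨ p) is F. ✓
Satisfying worlds: {1, 3, 5, 6}.
So p ∨ ◇¬(q ∨ p) fails at the other 2 worlds.

2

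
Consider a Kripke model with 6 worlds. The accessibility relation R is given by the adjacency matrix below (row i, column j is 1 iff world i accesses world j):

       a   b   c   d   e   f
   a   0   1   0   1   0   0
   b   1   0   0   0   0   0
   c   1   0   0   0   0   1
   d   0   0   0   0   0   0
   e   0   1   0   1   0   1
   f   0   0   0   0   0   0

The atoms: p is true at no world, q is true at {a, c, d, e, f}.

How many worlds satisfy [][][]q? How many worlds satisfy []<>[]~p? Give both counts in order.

For [][][]q:
a: successors {b, d}; [][]q there: b:F, d:T. ✗
b: successors {a}; [][]q there: a:T. ✓
c: successors {a, f}; [][]q there: a:T, f:T. ✓
d: no successors, so [][][]q holds vacuously. ✓
e: successors {b, d, f}; [][]q there: b:F, d:T, f:T. ✗
f: no successors, so [][][]q holds vacuously. ✓
— 4 worlds.
For []<>[]~p:
a: successors {b, d}; <>[]~p there: b:T, d:F. ✗
b: successors {a}; <>[]~p there: a:T. ✓
c: successors {a, f}; <>[]~p there: a:T, f:F. ✗
d: no successors, so []<>[]~p holds vacuously. ✓
e: successors {b, d, f}; <>[]~p there: b:T, d:F, f:F. ✗
f: no successors, so []<>[]~p holds vacuously. ✓
— 3 worlds.

4 and 3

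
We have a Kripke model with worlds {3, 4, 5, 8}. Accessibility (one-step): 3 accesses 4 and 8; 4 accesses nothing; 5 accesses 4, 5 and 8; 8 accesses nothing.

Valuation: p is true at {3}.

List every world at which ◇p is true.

3: successors {4, 8}; p there: 4:F, 8:F. ✗
4: no successors, so ◇p fails. ✗
5: successors {4, 5, 8}; p there: 4:F, 5:F, 8:F. ✗
8: no successors, so ◇p fails. ✗

∅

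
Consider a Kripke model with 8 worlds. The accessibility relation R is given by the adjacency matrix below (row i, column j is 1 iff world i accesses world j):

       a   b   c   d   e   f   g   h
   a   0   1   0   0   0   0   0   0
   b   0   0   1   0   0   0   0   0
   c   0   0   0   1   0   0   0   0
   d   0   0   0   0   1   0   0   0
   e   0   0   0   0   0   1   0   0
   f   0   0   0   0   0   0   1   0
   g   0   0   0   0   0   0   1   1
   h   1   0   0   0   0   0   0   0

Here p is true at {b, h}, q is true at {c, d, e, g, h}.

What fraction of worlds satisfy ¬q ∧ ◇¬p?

1/4

a: ¬q is T, ◇¬p is F. ✗
b: ¬q is T, ◇¬p is T. ✓
c: ¬q is F, ◇¬p is T. ✗
d: ¬q is F, ◇¬p is T. ✗
e: ¬q is F, ◇¬p is T. ✗
f: ¬q is T, ◇¬p is T. ✓
g: ¬q is F, ◇¬p is T. ✗
h: ¬q is F, ◇¬p is T. ✗
That's 2 of 8 worlds, so 2/8 = 1/4.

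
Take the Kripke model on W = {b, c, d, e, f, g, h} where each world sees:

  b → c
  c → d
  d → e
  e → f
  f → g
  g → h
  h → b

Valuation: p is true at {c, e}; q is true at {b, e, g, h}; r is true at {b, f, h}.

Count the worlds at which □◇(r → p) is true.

4

b: successors {c}; ◇(r → p) there: c:T. ✓
c: successors {d}; ◇(r → p) there: d:T. ✓
d: successors {e}; ◇(r → p) there: e:F. ✗
e: successors {f}; ◇(r → p) there: f:T. ✓
f: successors {g}; ◇(r → p) there: g:F. ✗
g: successors {h}; ◇(r → p) there: h:F. ✗
h: successors {b}; ◇(r → p) there: b:T. ✓
Satisfying worlds: {b, c, e, h}.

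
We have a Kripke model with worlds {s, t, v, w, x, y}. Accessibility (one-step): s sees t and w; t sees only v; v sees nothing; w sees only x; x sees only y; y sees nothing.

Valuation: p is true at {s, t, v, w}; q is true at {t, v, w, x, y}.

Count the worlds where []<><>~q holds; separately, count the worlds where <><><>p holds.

2 and 0

For []<><>~q:
s: successors {t, w}; <><>~q there: t:F, w:F. ✗
t: successors {v}; <><>~q there: v:F. ✗
v: no successors, so []<><>~q holds vacuously. ✓
w: successors {x}; <><>~q there: x:F. ✗
x: successors {y}; <><>~q there: y:F. ✗
y: no successors, so []<><>~q holds vacuously. ✓
— 2 worlds.
For <><><>p:
s: successors {t, w}; <><>p there: t:F, w:F. ✗
t: successors {v}; <><>p there: v:F. ✗
v: no successors, so <><><>p fails. ✗
w: successors {x}; <><>p there: x:F. ✗
x: successors {y}; <><>p there: y:F. ✗
y: no successors, so <><><>p fails. ✗
— 0 worlds.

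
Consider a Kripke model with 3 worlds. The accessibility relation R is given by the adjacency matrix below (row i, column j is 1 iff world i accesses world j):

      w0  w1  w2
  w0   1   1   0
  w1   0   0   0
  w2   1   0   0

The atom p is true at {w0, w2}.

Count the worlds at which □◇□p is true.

w0: successors {w0, w1}; ◇□p there: w0:T, w1:F. ✗
w1: no successors, so □◇□p holds vacuously. ✓
w2: successors {w0}; ◇□p there: w0:T. ✓
Satisfying worlds: {w1, w2}.

2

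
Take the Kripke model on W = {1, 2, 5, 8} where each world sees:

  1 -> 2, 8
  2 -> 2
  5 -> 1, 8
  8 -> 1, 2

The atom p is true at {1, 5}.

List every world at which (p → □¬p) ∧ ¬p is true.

1: p → □¬p is T, ¬p is F. ✗
2: p → □¬p is T, ¬p is T. ✓
5: p → □¬p is F, ¬p is F. ✗
8: p → □¬p is T, ¬p is T. ✓

{2, 8}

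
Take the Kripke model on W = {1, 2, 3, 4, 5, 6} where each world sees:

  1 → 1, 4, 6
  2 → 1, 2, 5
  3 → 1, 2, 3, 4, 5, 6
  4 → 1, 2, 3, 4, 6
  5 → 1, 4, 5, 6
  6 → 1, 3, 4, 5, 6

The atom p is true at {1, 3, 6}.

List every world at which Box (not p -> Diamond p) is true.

{1, 2, 3, 4, 5, 6}

1: successors {1, 4, 6}; not p -> Diamond p there: 1:T, 4:T, 6:T. ✓
2: successors {1, 2, 5}; not p -> Diamond p there: 1:T, 2:T, 5:T. ✓
3: successors {1, 2, 3, 4, 5, 6}; not p -> Diamond p there: 1:T, 2:T, 3:T, 4:T, 5:T, 6:T. ✓
4: successors {1, 2, 3, 4, 6}; not p -> Diamond p there: 1:T, 2:T, 3:T, 4:T, 6:T. ✓
5: successors {1, 4, 5, 6}; not p -> Diamond p there: 1:T, 4:T, 5:T, 6:T. ✓
6: successors {1, 3, 4, 5, 6}; not p -> Diamond p there: 1:T, 3:T, 4:T, 5:T, 6:T. ✓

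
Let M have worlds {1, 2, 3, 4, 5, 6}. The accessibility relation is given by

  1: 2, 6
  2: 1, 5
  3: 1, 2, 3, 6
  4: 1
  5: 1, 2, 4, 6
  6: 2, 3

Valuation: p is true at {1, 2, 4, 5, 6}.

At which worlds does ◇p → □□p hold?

{2, 4}

1: ◇p is T, □□p is F. ✗
2: ◇p is T, □□p is T. ✓
3: ◇p is T, □□p is F. ✗
4: ◇p is T, □□p is T. ✓
5: ◇p is T, □□p is F. ✗
6: ◇p is T, □□p is F. ✗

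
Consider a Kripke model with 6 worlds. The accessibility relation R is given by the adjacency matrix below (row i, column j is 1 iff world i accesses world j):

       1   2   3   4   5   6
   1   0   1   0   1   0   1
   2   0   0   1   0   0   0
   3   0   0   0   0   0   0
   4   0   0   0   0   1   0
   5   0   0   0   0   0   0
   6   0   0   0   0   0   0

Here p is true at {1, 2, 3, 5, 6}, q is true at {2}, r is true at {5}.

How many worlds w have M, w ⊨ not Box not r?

1: Box not r is T. ✗
2: Box not r is T. ✗
3: Box not r is T. ✗
4: Box not r is F. ✓
5: Box not r is T. ✗
6: Box not r is T. ✗
Satisfying worlds: {4}.

1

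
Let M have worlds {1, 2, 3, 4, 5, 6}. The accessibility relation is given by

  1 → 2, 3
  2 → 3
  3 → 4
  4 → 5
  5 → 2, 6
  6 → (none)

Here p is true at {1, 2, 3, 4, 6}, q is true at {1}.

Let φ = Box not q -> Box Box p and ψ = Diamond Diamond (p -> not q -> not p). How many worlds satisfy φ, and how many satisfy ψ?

For Box not q -> Box Box p:
1: Box not q is T, Box Box p is T. ✓
2: Box not q is T, Box Box p is T. ✓
3: Box not q is T, Box Box p is F. ✗
4: Box not q is T, Box Box p is T. ✓
5: Box not q is T, Box Box p is T. ✓
6: Box not q is T, Box Box p is T. ✓
— 5 worlds.
For Diamond Diamond (p -> not q -> not p):
1: successors {2, 3}; Diamond (p -> not q -> not p) there: 2:F, 3:F. ✗
2: successors {3}; Diamond (p -> not q -> not p) there: 3:F. ✗
3: successors {4}; Diamond (p -> not q -> not p) there: 4:T. ✓
4: successors {5}; Diamond (p -> not q -> not p) there: 5:F. ✗
5: successors {2, 6}; Diamond (p -> not q -> not p) there: 2:F, 6:F. ✗
6: no successors, so Diamond Diamond (p -> not q -> not p) fails. ✗
— 1 world.

5 and 1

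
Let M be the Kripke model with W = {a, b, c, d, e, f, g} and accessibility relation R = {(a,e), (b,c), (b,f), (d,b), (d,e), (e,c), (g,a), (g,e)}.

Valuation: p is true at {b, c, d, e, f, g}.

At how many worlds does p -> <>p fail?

a: p is F, <>p is T. ✓
b: p is T, <>p is T. ✓
c: p is T, <>p is F. ✗
d: p is T, <>p is T. ✓
e: p is T, <>p is T. ✓
f: p is T, <>p is F. ✗
g: p is T, <>p is T. ✓
Satisfying worlds: {a, b, d, e, g}.
So p -> <>p fails at the other 2 worlds.

2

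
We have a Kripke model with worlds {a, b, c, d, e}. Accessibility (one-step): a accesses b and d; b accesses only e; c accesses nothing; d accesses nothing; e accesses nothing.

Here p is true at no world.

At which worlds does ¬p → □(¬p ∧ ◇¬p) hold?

a: ¬p is T, □(¬p ∧ ◇¬p) is F. ✗
b: ¬p is T, □(¬p ∧ ◇¬p) is F. ✗
c: ¬p is T, □(¬p ∧ ◇¬p) is T. ✓
d: ¬p is T, □(¬p ∧ ◇¬p) is T. ✓
e: ¬p is T, □(¬p ∧ ◇¬p) is T. ✓

{c, d, e}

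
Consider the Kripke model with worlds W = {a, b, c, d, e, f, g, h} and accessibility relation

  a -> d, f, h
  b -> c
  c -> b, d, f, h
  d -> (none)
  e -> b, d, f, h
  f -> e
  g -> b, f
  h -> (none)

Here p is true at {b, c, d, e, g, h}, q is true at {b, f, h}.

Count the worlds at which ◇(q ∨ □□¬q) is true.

6

a: successors {d, f, h}; q ∨ □□¬q there: d:T, f:T, h:T. ✓
b: successors {c}; q ∨ □□¬q there: c:T. ✓
c: successors {b, d, f, h}; q ∨ □□¬q there: b:T, d:T, f:T, h:T. ✓
d: no successors, so ◇(q ∨ □□¬q) fails. ✗
e: successors {b, d, f, h}; q ∨ □□¬q there: b:T, d:T, f:T, h:T. ✓
f: successors {e}; q ∨ □□¬q there: e:T. ✓
g: successors {b, f}; q ∨ □□¬q there: b:T, f:T. ✓
h: no successors, so ◇(q ∨ □□¬q) fails. ✗
Satisfying worlds: {a, b, c, e, f, g}.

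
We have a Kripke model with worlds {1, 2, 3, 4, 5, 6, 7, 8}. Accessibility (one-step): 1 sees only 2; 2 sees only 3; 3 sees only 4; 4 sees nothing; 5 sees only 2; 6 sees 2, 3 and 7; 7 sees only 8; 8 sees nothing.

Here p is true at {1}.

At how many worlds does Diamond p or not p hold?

1: Diamond p is F, not p is F. ✗
2: Diamond p is F, not p is T. ✓
3: Diamond p is F, not p is T. ✓
4: Diamond p is F, not p is T. ✓
5: Diamond p is F, not p is T. ✓
6: Diamond p is F, not p is T. ✓
7: Diamond p is F, not p is T. ✓
8: Diamond p is F, not p is T. ✓
Satisfying worlds: {2, 3, 4, 5, 6, 7, 8}.

7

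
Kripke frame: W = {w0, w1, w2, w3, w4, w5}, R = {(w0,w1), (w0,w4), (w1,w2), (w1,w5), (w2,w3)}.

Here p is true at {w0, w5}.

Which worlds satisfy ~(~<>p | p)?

w0: ~<>p | p is T. ✗
w1: ~<>p | p is F. ✓
w2: ~<>p | p is T. ✗
w3: ~<>p | p is T. ✗
w4: ~<>p | p is T. ✗
w5: ~<>p | p is T. ✗

{w1}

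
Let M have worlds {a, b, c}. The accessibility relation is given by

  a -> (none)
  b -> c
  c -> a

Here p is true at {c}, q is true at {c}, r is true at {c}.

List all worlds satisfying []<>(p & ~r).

a: no successors, so []<>(p & ~r) holds vacuously. ✓
b: successors {c}; <>(p & ~r) there: c:F. ✗
c: successors {a}; <>(p & ~r) there: a:F. ✗

{a}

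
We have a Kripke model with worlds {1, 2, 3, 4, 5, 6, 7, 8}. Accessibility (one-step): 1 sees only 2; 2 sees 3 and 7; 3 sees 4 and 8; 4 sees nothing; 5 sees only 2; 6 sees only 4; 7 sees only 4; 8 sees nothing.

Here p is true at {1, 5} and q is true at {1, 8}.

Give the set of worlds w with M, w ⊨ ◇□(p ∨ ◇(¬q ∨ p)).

1: successors {2}; □(p ∨ ◇(¬q ∨ p)) there: 2:T. ✓
2: successors {3, 7}; □(p ∨ ◇(¬q ∨ p)) there: 3:F, 7:F. ✗
3: successors {4, 8}; □(p ∨ ◇(¬q ∨ p)) there: 4:T, 8:T. ✓
4: no successors, so ◇□(p ∨ ◇(¬q ∨ p)) fails. ✗
5: successors {2}; □(p ∨ ◇(¬q ∨ p)) there: 2:T. ✓
6: successors {4}; □(p ∨ ◇(¬q ∨ p)) there: 4:T. ✓
7: successors {4}; □(p ∨ ◇(¬q ∨ p)) there: 4:T. ✓
8: no successors, so ◇□(p ∨ ◇(¬q ∨ p)) fails. ✗

{1, 3, 5, 6, 7}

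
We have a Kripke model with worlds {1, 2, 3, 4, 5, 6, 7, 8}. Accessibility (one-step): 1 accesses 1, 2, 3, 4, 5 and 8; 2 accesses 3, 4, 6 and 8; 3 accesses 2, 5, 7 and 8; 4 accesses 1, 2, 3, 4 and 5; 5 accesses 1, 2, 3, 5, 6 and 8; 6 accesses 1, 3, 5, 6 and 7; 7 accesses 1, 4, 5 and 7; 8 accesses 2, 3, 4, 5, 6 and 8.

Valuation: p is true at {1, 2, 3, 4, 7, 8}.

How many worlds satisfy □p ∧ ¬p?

0

1: □p is F, ¬p is F. ✗
2: □p is F, ¬p is F. ✗
3: □p is F, ¬p is F. ✗
4: □p is F, ¬p is F. ✗
5: □p is F, ¬p is T. ✗
6: □p is F, ¬p is T. ✗
7: □p is F, ¬p is F. ✗
8: □p is F, ¬p is F. ✗
Satisfying worlds: ∅.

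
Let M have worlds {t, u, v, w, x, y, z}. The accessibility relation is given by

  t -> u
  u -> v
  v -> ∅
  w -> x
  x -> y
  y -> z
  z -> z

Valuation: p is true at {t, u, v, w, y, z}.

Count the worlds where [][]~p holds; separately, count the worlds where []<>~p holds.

2 and 1

For [][]~p:
t: successors {u}; []~p there: u:F. ✗
u: successors {v}; []~p there: v:T. ✓
v: no successors, so [][]~p holds vacuously. ✓
w: successors {x}; []~p there: x:F. ✗
x: successors {y}; []~p there: y:F. ✗
y: successors {z}; []~p there: z:F. ✗
z: successors {z}; []~p there: z:F. ✗
— 2 worlds.
For []<>~p:
t: successors {u}; <>~p there: u:F. ✗
u: successors {v}; <>~p there: v:F. ✗
v: no successors, so []<>~p holds vacuously. ✓
w: successors {x}; <>~p there: x:F. ✗
x: successors {y}; <>~p there: y:F. ✗
y: successors {z}; <>~p there: z:F. ✗
z: successors {z}; <>~p there: z:F. ✗
— 1 world.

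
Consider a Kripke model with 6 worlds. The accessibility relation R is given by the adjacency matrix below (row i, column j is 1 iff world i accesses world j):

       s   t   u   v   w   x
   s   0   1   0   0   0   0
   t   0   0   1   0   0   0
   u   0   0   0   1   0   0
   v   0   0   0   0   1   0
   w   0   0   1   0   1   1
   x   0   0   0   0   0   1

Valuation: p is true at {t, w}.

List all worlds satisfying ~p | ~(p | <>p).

s: ~p is T, ~(p | <>p) is F. ✓
t: ~p is F, ~(p | <>p) is F. ✗
u: ~p is T, ~(p | <>p) is T. ✓
v: ~p is T, ~(p | <>p) is F. ✓
w: ~p is F, ~(p | <>p) is F. ✗
x: ~p is T, ~(p | <>p) is T. ✓

{s, u, v, x}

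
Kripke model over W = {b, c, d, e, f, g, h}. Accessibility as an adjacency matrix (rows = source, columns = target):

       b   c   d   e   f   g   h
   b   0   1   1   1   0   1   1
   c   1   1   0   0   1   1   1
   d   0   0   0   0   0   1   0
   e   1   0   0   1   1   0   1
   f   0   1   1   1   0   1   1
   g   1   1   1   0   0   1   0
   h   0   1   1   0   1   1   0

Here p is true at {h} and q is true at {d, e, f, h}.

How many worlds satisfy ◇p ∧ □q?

0

b: ◇p is T, □q is F. ✗
c: ◇p is T, □q is F. ✗
d: ◇p is F, □q is F. ✗
e: ◇p is T, □q is F. ✗
f: ◇p is T, □q is F. ✗
g: ◇p is F, □q is F. ✗
h: ◇p is F, □q is F. ✗
Satisfying worlds: ∅.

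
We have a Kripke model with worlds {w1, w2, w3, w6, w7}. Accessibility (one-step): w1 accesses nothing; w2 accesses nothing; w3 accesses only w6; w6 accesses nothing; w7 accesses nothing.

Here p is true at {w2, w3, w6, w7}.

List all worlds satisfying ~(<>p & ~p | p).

w1: <>p & ~p | p is F. ✓
w2: <>p & ~p | p is T. ✗
w3: <>p & ~p | p is T. ✗
w6: <>p & ~p | p is T. ✗
w7: <>p & ~p | p is T. ✗

{w1}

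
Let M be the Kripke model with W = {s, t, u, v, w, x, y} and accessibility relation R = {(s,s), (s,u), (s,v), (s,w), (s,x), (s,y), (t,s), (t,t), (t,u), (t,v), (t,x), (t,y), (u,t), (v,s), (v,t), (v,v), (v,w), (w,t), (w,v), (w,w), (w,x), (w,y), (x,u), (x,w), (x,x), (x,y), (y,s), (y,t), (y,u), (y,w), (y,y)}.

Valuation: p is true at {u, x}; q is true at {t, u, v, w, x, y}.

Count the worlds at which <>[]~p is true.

6

s: successors {s, u, v, w, x, y}; []~p there: s:F, u:T, v:T, w:F, x:F, y:F. ✓
t: successors {s, t, u, v, x, y}; []~p there: s:F, t:F, u:T, v:T, x:F, y:F. ✓
u: successors {t}; []~p there: t:F. ✗
v: successors {s, t, v, w}; []~p there: s:F, t:F, v:T, w:F. ✓
w: successors {t, v, w, x, y}; []~p there: t:F, v:T, w:F, x:F, y:F. ✓
x: successors {u, w, x, y}; []~p there: u:T, w:F, x:F, y:F. ✓
y: successors {s, t, u, w, y}; []~p there: s:F, t:F, u:T, w:F, y:F. ✓
Satisfying worlds: {s, t, v, w, x, y}.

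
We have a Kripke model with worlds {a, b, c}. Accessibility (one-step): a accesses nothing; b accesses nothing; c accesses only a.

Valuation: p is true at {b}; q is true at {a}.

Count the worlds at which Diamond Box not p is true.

a: no successors, so Diamond Box not p fails. ✗
b: no successors, so Diamond Box not p fails. ✗
c: successors {a}; Box not p there: a:T. ✓
Satisfying worlds: {c}.

1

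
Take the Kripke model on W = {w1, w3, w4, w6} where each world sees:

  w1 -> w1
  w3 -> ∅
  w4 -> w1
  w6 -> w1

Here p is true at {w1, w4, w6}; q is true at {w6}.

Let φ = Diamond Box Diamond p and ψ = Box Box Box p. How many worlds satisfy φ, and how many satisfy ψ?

For Diamond Box Diamond p:
w1: successors {w1}; Box Diamond p there: w1:T. ✓
w3: no successors, so Diamond Box Diamond p fails. ✗
w4: successors {w1}; Box Diamond p there: w1:T. ✓
w6: successors {w1}; Box Diamond p there: w1:T. ✓
— 3 worlds.
For Box Box Box p:
w1: successors {w1}; Box Box p there: w1:T. ✓
w3: no successors, so Box Box Box p holds vacuously. ✓
w4: successors {w1}; Box Box p there: w1:T. ✓
w6: successors {w1}; Box Box p there: w1:T. ✓
— 4 worlds.

3 and 4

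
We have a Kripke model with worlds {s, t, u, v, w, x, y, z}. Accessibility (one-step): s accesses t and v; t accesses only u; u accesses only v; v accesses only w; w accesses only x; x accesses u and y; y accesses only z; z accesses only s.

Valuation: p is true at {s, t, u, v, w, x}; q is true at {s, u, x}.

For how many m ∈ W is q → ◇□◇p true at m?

s: q is T, ◇□◇p is T. ✓
t: q is F, ◇□◇p is T. ✓
u: q is T, ◇□◇p is T. ✓
v: q is F, ◇□◇p is T. ✓
w: q is F, ◇□◇p is F. ✓
x: q is T, ◇□◇p is T. ✓
y: q is F, ◇□◇p is T. ✓
z: q is F, ◇□◇p is T. ✓
Satisfying worlds: {s, t, u, v, w, x, y, z}.

8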